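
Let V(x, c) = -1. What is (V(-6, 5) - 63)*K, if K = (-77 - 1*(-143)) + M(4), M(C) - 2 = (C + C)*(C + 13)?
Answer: -13056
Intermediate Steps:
M(C) = 2 + 2*C*(13 + C) (M(C) = 2 + (C + C)*(C + 13) = 2 + (2*C)*(13 + C) = 2 + 2*C*(13 + C))
K = 204 (K = (-77 - 1*(-143)) + (2 + 2*4**2 + 26*4) = (-77 + 143) + (2 + 2*16 + 104) = 66 + (2 + 32 + 104) = 66 + 138 = 204)
(V(-6, 5) - 63)*K = (-1 - 63)*204 = -64*204 = -13056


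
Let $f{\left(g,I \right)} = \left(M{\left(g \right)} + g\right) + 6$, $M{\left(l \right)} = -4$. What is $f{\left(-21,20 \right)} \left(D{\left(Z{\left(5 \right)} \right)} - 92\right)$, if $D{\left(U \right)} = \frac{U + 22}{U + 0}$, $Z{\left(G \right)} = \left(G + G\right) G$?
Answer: $\frac{43016}{25} \approx 1720.6$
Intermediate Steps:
$Z{\left(G \right)} = 2 G^{2}$ ($Z{\left(G \right)} = 2 G G = 2 G^{2}$)
$D{\left(U \right)} = \frac{22 + U}{U}$
$f{\left(g,I \right)} = 2 + g$ ($f{\left(g,I \right)} = \left(-4 + g\right) + 6 = 2 + g$)
$f{\left(-21,20 \right)} \left(D{\left(Z{\left(5 \right)} \right)} - 92\right) = \left(2 - 21\right) \left(\frac{22 + 2 \cdot 5^{2}}{2 \cdot 5^{2}} - 92\right) = - 19 \left(\frac{22 + 2 \cdot 25}{2 \cdot 25} - 92\right) = - 19 \left(\frac{22 + 50}{50} - 92\right) = - 19 \left(\frac{1}{50} \cdot 72 - 92\right) = - 19 \left(\frac{36}{25} - 92\right) = \left(-19\right) \left(- \frac{2264}{25}\right) = \frac{43016}{25}$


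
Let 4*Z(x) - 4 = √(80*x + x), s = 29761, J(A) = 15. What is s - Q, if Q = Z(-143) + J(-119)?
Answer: 29745 - 9*I*√143/4 ≈ 29745.0 - 26.906*I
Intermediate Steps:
Z(x) = 1 + 9*√x/4 (Z(x) = 1 + √(80*x + x)/4 = 1 + √(81*x)/4 = 1 + (9*√x)/4 = 1 + 9*√x/4)
Q = 16 + 9*I*√143/4 (Q = (1 + 9*√(-143)/4) + 15 = (1 + 9*(I*√143)/4) + 15 = (1 + 9*I*√143/4) + 15 = 16 + 9*I*√143/4 ≈ 16.0 + 26.906*I)
s - Q = 29761 - (16 + 9*I*√143/4) = 29761 + (-16 - 9*I*√143/4) = 29745 - 9*I*√143/4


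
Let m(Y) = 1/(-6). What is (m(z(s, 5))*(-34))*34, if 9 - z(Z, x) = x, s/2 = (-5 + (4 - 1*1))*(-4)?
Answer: 578/3 ≈ 192.67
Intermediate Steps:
s = 16 (s = 2*((-5 + (4 - 1*1))*(-4)) = 2*((-5 + (4 - 1))*(-4)) = 2*((-5 + 3)*(-4)) = 2*(-2*(-4)) = 2*8 = 16)
z(Z, x) = 9 - x
m(Y) = -1/6
(m(z(s, 5))*(-34))*34 = -1/6*(-34)*34 = (17/3)*34 = 578/3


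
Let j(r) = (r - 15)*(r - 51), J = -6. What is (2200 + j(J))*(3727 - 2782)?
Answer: 3210165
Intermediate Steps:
j(r) = (-51 + r)*(-15 + r) (j(r) = (-15 + r)*(-51 + r) = (-51 + r)*(-15 + r))
(2200 + j(J))*(3727 - 2782) = (2200 + (765 + (-6)² - 66*(-6)))*(3727 - 2782) = (2200 + (765 + 36 + 396))*945 = (2200 + 1197)*945 = 3397*945 = 3210165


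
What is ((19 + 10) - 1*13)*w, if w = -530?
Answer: -8480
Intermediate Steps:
((19 + 10) - 1*13)*w = ((19 + 10) - 1*13)*(-530) = (29 - 13)*(-530) = 16*(-530) = -8480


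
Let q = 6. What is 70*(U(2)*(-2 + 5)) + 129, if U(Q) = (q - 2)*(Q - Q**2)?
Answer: -1551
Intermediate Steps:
U(Q) = -4*Q**2 + 4*Q (U(Q) = (6 - 2)*(Q - Q**2) = 4*(Q - Q**2) = -4*Q**2 + 4*Q)
70*(U(2)*(-2 + 5)) + 129 = 70*((4*2*(1 - 1*2))*(-2 + 5)) + 129 = 70*((4*2*(1 - 2))*3) + 129 = 70*((4*2*(-1))*3) + 129 = 70*(-8*3) + 129 = 70*(-24) + 129 = -1680 + 129 = -1551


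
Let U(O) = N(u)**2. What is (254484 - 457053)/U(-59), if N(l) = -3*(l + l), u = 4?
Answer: -67523/192 ≈ -351.68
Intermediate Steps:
N(l) = -6*l
U(O) = 576 (U(O) = (-6*4)**2 = (-24)**2 = 576)
(254484 - 457053)/U(-59) = (254484 - 457053)/576 = -202569*1/576 = -67523/192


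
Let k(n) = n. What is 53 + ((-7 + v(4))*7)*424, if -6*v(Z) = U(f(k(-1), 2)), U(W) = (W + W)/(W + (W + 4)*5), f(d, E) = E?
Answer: -124709/6 ≈ -20785.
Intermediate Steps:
U(W) = 2*W/(20 + 6*W) (U(W) = (2*W)/(W + (4 + W)*5) = (2*W)/(W + (20 + 5*W)) = (2*W)/(20 + 6*W) = 2*W/(20 + 6*W))
v(Z) = -1/48 (v(Z) = -1/(3*(10 + 3*2)) = -1/(3*(10 + 6)) = -1/(3*16) = -1/6*1/8 = -1/48)
53 + ((-7 + v(4))*7)*424 = 53 + ((-7 - 1/48)*7)*424 = 53 - 337/48*7*424 = 53 - 2359/48*424 = 53 - 125027/6 = -124709/6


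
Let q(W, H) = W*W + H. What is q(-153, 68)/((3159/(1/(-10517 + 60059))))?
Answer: 23477/156503178 ≈ 0.00015001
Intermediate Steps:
q(W, H) = H + W² (q(W, H) = W² + H = H + W²)
q(-153, 68)/((3159/(1/(-10517 + 60059)))) = (68 + (-153)²)/((3159/(1/(-10517 + 60059)))) = (68 + 23409)/((3159/(1/49542))) = 23477/((3159/(1/49542))) = 23477/((3159*49542)) = 23477/156503178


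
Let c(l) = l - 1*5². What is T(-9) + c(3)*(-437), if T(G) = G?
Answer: 9605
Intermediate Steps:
c(l) = -25 + l (c(l) = l - 1*25 = l - 25 = -25 + l)
T(-9) + c(3)*(-437) = -9 + (-25 + 3)*(-437) = -9 - 22*(-437) = -9 + 9614 = 9605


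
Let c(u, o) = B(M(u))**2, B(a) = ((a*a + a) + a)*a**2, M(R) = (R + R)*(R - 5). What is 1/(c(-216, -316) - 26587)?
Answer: 1/6902816991937665921478626977430324090917 ≈ 1.4487e-40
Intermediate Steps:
M(R) = 2*R*(-5 + R) (M(R) = (2*R)*(-5 + R) = 2*R*(-5 + R))
B(a) = a**2*(a**2 + 2*a) (B(a) = ((a**2 + a) + a)*a**2 = ((a + a**2) + a)*a**2 = (a**2 + 2*a)*a**2 = a**2*(a**2 + 2*a))
c(u, o) = 64*u**6*(-5 + u)**6*(2 + 2*u*(-5 + u))**2 (c(u, o) = ((2*u*(-5 + u))**3*(2 + 2*u*(-5 + u)))**2 = ((8*u**3*(-5 + u)**3)*(2 + 2*u*(-5 + u)))**2 = (8*u**3*(-5 + u)**3*(2 + 2*u*(-5 + u)))**2 = 64*u**6*(-5 + u)**6*(2 + 2*u*(-5 + u))**2)
1/(c(-216, -316) - 26587) = 1/(256*(-216)**6*(1 - 216*(-5 - 216))**2*(-5 - 216)**6 - 26587) = 1/(256*101559956668416*(1 - 216*(-221))**2*(-221)**6 - 26587) = 1/(256*101559956668416*(1 + 47736)**2*116507435287321 - 26587) = 1/(256*101559956668416*47737**2*116507435287321 - 26587) = 1/(256*101559956668416*2278821169*116507435287321 - 26587) = 1/(6902816991937665921478626977430324117504 - 26587) = 1/6902816991937665921478626977430324090917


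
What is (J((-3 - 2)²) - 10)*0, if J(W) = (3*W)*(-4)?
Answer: 0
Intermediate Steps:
J(W) = -12*W
(J((-3 - 2)²) - 10)*0 = (-12*(-3 - 2)² - 10)*0 = (-12*(-5)² - 10)*0 = (-12*25 - 10)*0 = (-300 - 10)*0 = -310*0 = 0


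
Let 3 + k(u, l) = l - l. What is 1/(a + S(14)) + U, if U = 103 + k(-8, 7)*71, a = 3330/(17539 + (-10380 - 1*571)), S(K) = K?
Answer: -583624/5309 ≈ -109.93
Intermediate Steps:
k(u, l) = -3 (k(u, l) = -3 + (l - l) = -3 + 0 = -3)
a = 185/366 (a = 3330/(17539 + (-10380 - 571)) = 3330/(17539 - 10951) = 3330/6588 = 3330*(1/6588) = 185/366 ≈ 0.50546)
U = -110 (U = 103 - 3*71 = 103 - 213 = -110)
1/(a + S(14)) + U = 1/(185/366 + 14) - 110 = 1/(5309/366) - 110 = 366/5309 - 110 = -583624/5309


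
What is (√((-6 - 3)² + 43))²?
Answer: 124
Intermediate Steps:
(√((-6 - 3)² + 43))² = (√((-9)² + 43))² = (√(81 + 43))² = (√124)² = (2*√31)² = 124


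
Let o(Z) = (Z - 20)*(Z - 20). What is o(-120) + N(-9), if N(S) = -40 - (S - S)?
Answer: 19560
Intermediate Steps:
N(S) = -40 (N(S) = -40 - 1*0 = -40 + 0 = -40)
o(Z) = (-20 + Z)² (o(Z) = (-20 + Z)*(-20 + Z) = (-20 + Z)²)
o(-120) + N(-9) = (-20 - 120)² - 40 = (-140)² - 40 = 19600 - 40 = 19560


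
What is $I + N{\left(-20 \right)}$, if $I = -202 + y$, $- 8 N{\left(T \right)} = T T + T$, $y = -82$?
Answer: $- \frac{663}{2} \approx -331.5$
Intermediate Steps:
$N{\left(T \right)} = - \frac{T}{8} - \frac{T^{2}}{8}$ ($N{\left(T \right)} = - \frac{T T + T}{8} = - \frac{T^{2} + T}{8} = - \frac{T + T^{2}}{8} = - \frac{T}{8} - \frac{T^{2}}{8}$)
$I = -284$ ($I = -202 - 82 = -284$)
$I + N{\left(-20 \right)} = -284 - - \frac{5 \left(1 - 20\right)}{2} = -284 - \left(- \frac{5}{2}\right) \left(-19\right) = -284 - \frac{95}{2} = - \frac{663}{2}$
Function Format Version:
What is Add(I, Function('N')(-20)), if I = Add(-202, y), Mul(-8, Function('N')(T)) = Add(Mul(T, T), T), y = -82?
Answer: Rational(-663, 2) ≈ -331.50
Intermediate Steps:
Function('N')(T) = Add(Mul(Rational(-1, 8), T), Mul(Rational(-1, 8), Pow(T, 2))) (Function('N')(T) = Mul(Rational(-1, 8), Add(Mul(T, T), T)) = Mul(Rational(-1, 8), Add(Pow(T, 2), T)) = Mul(Rational(-1, 8), Add(T, Pow(T, 2))) = Add(Mul(Rational(-1, 8), T), Mul(Rational(-1, 8), Pow(T, 2))))
I = -284 (I = Add(-202, -82) = -284)
Add(I, Function('N')(-20)) = Add(-284, Mul(Rational(-1, 8), -20, Add(1, -20))) = Add(-284, Mul(Rational(-1, 8), -20, -19)) = Add(-284, Rational(-95, 2)) = Rational(-663, 2)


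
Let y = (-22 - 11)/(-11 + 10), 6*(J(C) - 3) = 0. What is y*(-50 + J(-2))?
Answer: -1551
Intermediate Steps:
J(C) = 3 (J(C) = 3 + (⅙)*0 = 3 + 0 = 3)
y = 33 (y = -33/(-1) = -33*(-1) = 33)
y*(-50 + J(-2)) = 33*(-50 + 3) = 33*(-47) = -1551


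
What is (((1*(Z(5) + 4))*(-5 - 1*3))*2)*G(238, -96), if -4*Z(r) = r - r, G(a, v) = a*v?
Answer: 1462272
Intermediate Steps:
Z(r) = 0 (Z(r) = -(r - r)/4 = -¼*0 = 0)
(((1*(Z(5) + 4))*(-5 - 1*3))*2)*G(238, -96) = (((1*(0 + 4))*(-5 - 1*3))*2)*(238*(-96)) = (((1*4)*(-5 - 3))*2)*(-22848) = ((4*(-8))*2)*(-22848) = -32*2*(-22848) = -64*(-22848) = 1462272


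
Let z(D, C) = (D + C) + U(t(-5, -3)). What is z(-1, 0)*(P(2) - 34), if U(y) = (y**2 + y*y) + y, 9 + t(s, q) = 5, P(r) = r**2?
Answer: -810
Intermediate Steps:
t(s, q) = -4 (t(s, q) = -9 + 5 = -4)
U(y) = y + 2*y**2 (U(y) = (y**2 + y**2) + y = 2*y**2 + y = y + 2*y**2)
z(D, C) = 28 + C + D (z(D, C) = (D + C) - 4*(1 + 2*(-4)) = (C + D) - 4*(1 - 8) = (C + D) - 4*(-7) = (C + D) + 28 = 28 + C + D)
z(-1, 0)*(P(2) - 34) = (28 + 0 - 1)*(2**2 - 34) = 27*(4 - 34) = 27*(-30) = -810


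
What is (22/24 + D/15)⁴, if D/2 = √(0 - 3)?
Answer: 5702689/12960000 + 31163*I*√3/81000 ≈ 0.44002 + 0.66637*I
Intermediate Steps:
D = 2*I*√3 (D = 2*√(0 - 3) = 2*√(-3) = 2*(I*√3) = 2*I*√3 ≈ 3.4641*I)
(22/24 + D/15)⁴ = (22/24 + (2*I*√3)/15)⁴ = (22*(1/24) + (2*I*√3)*(1/15))⁴ = (11/12 + 2*I*√3/15)⁴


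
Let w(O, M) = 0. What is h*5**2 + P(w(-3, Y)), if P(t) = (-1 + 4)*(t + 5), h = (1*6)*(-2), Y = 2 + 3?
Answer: -285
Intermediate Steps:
Y = 5
h = -12 (h = 6*(-2) = -12)
P(t) = 15 + 3*t (P(t) = 3*(5 + t) = 15 + 3*t)
h*5**2 + P(w(-3, Y)) = -12*5**2 + (15 + 3*0) = -12*25 + (15 + 0) = -300 + 15 = -285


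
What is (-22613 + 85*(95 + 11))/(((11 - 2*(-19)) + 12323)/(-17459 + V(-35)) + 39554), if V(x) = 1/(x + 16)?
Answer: -752069061/2186782820 ≈ -0.34392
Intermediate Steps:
V(x) = 1/(16 + x)
(-22613 + 85*(95 + 11))/(((11 - 2*(-19)) + 12323)/(-17459 + V(-35)) + 39554) = (-22613 + 85*(95 + 11))/(((11 - 2*(-19)) + 12323)/(-17459 + 1/(16 - 35)) + 39554) = (-22613 + 85*106)/(((11 + 38) + 12323)/(-17459 + 1/(-19)) + 39554) = (-22613 + 9010)/((49 + 12323)/(-17459 - 1/19) + 39554) = -13603/(12372/(-331722/19) + 39554) = -13603/(12372*(-19/331722) + 39554) = -13603/(-39178/55287 + 39554) = -13603/2186782820/55287 = -13603*55287/2186782820 = -752069061/2186782820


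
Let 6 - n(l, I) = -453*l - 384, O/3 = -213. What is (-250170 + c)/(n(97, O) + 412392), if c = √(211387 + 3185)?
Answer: -2690/4911 + 2*√53643/456723 ≈ -0.54674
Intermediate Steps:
O = -639 (O = 3*(-213) = -639)
n(l, I) = 390 + 453*l (n(l, I) = 6 - (-453*l - 384) = 6 - (-384 - 453*l) = 6 + (384 + 453*l) = 390 + 453*l)
c = 2*√53643 (c = √214572 = 2*√53643 ≈ 463.22)
(-250170 + c)/(n(97, O) + 412392) = (-250170 + 2*√53643)/((390 + 453*97) + 412392) = (-250170 + 2*√53643)/((390 + 43941) + 412392) = (-250170 + 2*√53643)/(44331 + 412392) = (-250170 + 2*√53643)/456723 = (-250170 + 2*√53643)*(1/456723) = -2690/4911 + 2*√53643/456723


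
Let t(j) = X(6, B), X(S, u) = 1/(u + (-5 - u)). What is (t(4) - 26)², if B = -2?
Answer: 17161/25 ≈ 686.44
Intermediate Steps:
X(S, u) = -⅕ (X(S, u) = 1/(-5) = -⅕)
t(j) = -⅕
(t(4) - 26)² = (-⅕ - 26)² = (-131/5)² = 17161/25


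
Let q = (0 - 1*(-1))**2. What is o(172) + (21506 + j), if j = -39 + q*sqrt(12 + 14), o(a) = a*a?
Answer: 51051 + sqrt(26) ≈ 51056.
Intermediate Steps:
o(a) = a**2
q = 1 (q = (0 + 1)**2 = 1**2 = 1)
j = -39 + sqrt(26) (j = -39 + 1*sqrt(12 + 14) = -39 + 1*sqrt(26) = -39 + sqrt(26) ≈ -33.901)
o(172) + (21506 + j) = 172**2 + (21506 + (-39 + sqrt(26))) = 29584 + (21467 + sqrt(26)) = 51051 + sqrt(26)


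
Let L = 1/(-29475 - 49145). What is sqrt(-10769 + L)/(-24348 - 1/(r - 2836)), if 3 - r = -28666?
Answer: -25833*I*sqrt(16641078340555)/24725277899350 ≈ -0.0042621*I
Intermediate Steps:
r = 28669 (r = 3 - 1*(-28666) = 3 + 28666 = 28669)
L = -1/78620 (L = 1/(-78620) = -1/78620 ≈ -1.2719e-5)
sqrt(-10769 + L)/(-24348 - 1/(r - 2836)) = sqrt(-10769 - 1/78620)/(-24348 - 1/(28669 - 2836)) = sqrt(-846658781/78620)/(-24348 - 1/25833) = (I*sqrt(16641078340555)/39310)/(-24348 - 1*1/25833) = (I*sqrt(16641078340555)/39310)/(-24348 - 1/25833) = (I*sqrt(16641078340555)/39310)/(-628981885/25833) = (I*sqrt(16641078340555)/39310)*(-25833/628981885) = -25833*I*sqrt(16641078340555)/24725277899350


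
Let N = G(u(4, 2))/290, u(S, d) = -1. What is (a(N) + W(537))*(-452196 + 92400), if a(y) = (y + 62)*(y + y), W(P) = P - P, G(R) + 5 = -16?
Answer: 67846551822/21025 ≈ 3.2269e+6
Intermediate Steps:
G(R) = -21 (G(R) = -5 - 16 = -21)
N = -21/290 ≈ -0.072414
W(P) = 0
a(y) = 2*y*(62 + y) (a(y) = (62 + y)*(2*y) = 2*y*(62 + y))
(a(N) + W(537))*(-452196 + 92400) = (2*(-21/290)*(62 - 21/290) + 0)*(-452196 + 92400) = (2*(-21/290)*(17959/290) + 0)*(-359796) = (-377139/42050 + 0)*(-359796) = -377139/42050*(-359796) = 67846551822/21025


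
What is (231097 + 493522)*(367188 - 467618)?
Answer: -72773486170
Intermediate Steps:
(231097 + 493522)*(367188 - 467618) = 724619*(-100430) = -72773486170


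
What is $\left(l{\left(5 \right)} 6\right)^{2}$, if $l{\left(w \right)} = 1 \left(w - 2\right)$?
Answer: $324$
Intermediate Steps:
$l{\left(w \right)} = -2 + w$ ($l{\left(w \right)} = 1 \left(-2 + w\right) = -2 + w$)
$\left(l{\left(5 \right)} 6\right)^{2} = \left(\left(-2 + 5\right) 6\right)^{2} = \left(3 \cdot 6\right)^{2} = 18^{2} = 324$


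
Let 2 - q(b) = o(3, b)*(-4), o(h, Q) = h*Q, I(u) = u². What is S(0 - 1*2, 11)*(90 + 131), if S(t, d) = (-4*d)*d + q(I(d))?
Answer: 214370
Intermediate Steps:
o(h, Q) = Q*h
q(b) = 2 + 12*b (q(b) = 2 - b*3*(-4) = 2 - 3*b*(-4) = 2 - (-12)*b = 2 + 12*b)
S(t, d) = 2 + 8*d² (S(t, d) = (-4*d)*d + (2 + 12*d²) = -4*d² + (2 + 12*d²) = 2 + 8*d²)
S(0 - 1*2, 11)*(90 + 131) = (2 + 8*11²)*(90 + 131) = (2 + 8*121)*221 = (2 + 968)*221 = 970*221 = 214370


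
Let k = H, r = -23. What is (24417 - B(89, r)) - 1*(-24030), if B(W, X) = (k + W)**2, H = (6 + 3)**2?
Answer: 19547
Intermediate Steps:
H = 81 (H = 9**2 = 81)
k = 81
B(W, X) = (81 + W)**2
(24417 - B(89, r)) - 1*(-24030) = (24417 - (81 + 89)**2) - 1*(-24030) = (24417 - 1*170**2) + 24030 = (24417 - 1*28900) + 24030 = (24417 - 28900) + 24030 = -4483 + 24030 = 19547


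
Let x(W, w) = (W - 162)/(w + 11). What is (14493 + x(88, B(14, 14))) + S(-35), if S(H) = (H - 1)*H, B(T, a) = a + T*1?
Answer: 614293/39 ≈ 15751.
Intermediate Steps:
B(T, a) = T + a (B(T, a) = a + T = T + a)
x(W, w) = (-162 + W)/(11 + w)
S(H) = H*(-1 + H) (S(H) = (-1 + H)*H = H*(-1 + H))
(14493 + x(88, B(14, 14))) + S(-35) = (14493 + (-162 + 88)/(11 + (14 + 14))) - 35*(-1 - 35) = (14493 - 74/(11 + 28)) - 35*(-36) = (14493 - 74/39) + 1260 = 565153/39 + 1260 = 614293/39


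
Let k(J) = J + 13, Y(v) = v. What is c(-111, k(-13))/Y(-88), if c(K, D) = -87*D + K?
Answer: 111/88 ≈ 1.2614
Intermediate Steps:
k(J) = 13 + J
c(K, D) = K - 87*D
c(-111, k(-13))/Y(-88) = (-111 - 87*(13 - 13))/(-88) = (-111 - 87*0)*(-1/88) = (-111 + 0)*(-1/88) = -111*(-1/88) = 111/88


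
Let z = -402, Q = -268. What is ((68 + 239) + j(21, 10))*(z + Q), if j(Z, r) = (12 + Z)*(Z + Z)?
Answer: -1134310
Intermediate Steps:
j(Z, r) = 2*Z*(12 + Z) (j(Z, r) = (12 + Z)*(2*Z) = 2*Z*(12 + Z))
((68 + 239) + j(21, 10))*(z + Q) = ((68 + 239) + 2*21*(12 + 21))*(-402 - 268) = (307 + 2*21*33)*(-670) = (307 + 1386)*(-670) = 1693*(-670) = -1134310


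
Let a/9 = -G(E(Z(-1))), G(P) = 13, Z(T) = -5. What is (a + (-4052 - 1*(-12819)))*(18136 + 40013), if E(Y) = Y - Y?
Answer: 502988850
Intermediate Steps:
E(Y) = 0
a = -117 (a = 9*(-1*13) = 9*(-13) = -117)
(a + (-4052 - 1*(-12819)))*(18136 + 40013) = (-117 + (-4052 - 1*(-12819)))*(18136 + 40013) = (-117 + (-4052 + 12819))*58149 = (-117 + 8767)*58149 = 8650*58149 = 502988850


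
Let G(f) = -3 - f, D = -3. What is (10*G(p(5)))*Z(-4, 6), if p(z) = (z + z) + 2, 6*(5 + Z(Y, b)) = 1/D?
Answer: 2275/3 ≈ 758.33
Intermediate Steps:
Z(Y, b) = -91/18 (Z(Y, b) = -5 + (1/6)/(-3) = -5 + (1/6)*(-1/3) = -5 - 1/18 = -91/18)
p(z) = 2 + 2*z (p(z) = 2*z + 2 = 2 + 2*z)
(10*G(p(5)))*Z(-4, 6) = (10*(-3 - (2 + 2*5)))*(-91/18) = (10*(-3 - (2 + 10)))*(-91/18) = (10*(-3 - 1*12))*(-91/18) = (10*(-3 - 12))*(-91/18) = (10*(-15))*(-91/18) = -150*(-91/18) = 2275/3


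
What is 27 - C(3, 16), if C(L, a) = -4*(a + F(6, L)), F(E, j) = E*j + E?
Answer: 187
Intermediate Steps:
F(E, j) = E + E*j
C(L, a) = -24 - 24*L - 4*a (C(L, a) = -4*(a + 6*(1 + L)) = -4*(a + (6 + 6*L)) = -4*(6 + a + 6*L) = -24 - 24*L - 4*a)
27 - C(3, 16) = 27 - (-24 - 24*3 - 4*16) = 27 - (-24 - 72 - 64) = 27 - 1*(-160) = 27 + 160 = 187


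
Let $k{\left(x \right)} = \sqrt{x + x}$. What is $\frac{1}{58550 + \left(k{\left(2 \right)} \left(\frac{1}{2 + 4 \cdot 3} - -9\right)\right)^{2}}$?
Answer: $\frac{49}{2885079} \approx 1.6984 \cdot 10^{-5}$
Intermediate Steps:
$k{\left(x \right)} = \sqrt{2} \sqrt{x}$ ($k{\left(x \right)} = \sqrt{2 x} = \sqrt{2} \sqrt{x}$)
$\frac{1}{58550 + \left(k{\left(2 \right)} \left(\frac{1}{2 + 4 \cdot 3} - -9\right)\right)^{2}} = \frac{1}{58550 + \left(\sqrt{2} \sqrt{2} \left(\frac{1}{2 + 4 \cdot 3} - -9\right)\right)^{2}} = \frac{1}{58550 + \left(2 \left(\frac{1}{2 + 12} + 9\right)\right)^{2}} = \frac{1}{58550 + \left(2 \left(\frac{1}{14} + 9\right)\right)^{2}} = \frac{1}{58550 + \left(2 \cdot \frac{127}{14}\right)^{2}} = \frac{1}{58550 + \left(\frac{127}{7}\right)^{2}} = \frac{1}{58550 + \frac{16129}{49}} = \frac{1}{\frac{2885079}{49}} = \frac{49}{2885079}$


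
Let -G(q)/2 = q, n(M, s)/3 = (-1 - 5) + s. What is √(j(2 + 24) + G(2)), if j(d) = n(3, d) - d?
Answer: √30 ≈ 5.4772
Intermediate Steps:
n(M, s) = -18 + 3*s (n(M, s) = 3*((-1 - 5) + s) = 3*(-6 + s) = -18 + 3*s)
j(d) = -18 + 2*d (j(d) = (-18 + 3*d) - d = -18 + 2*d)
G(q) = -2*q
√(j(2 + 24) + G(2)) = √((-18 + 2*(2 + 24)) - 2*2) = √((-18 + 2*26) - 4) = √((-18 + 52) - 4) = √(34 - 4) = √30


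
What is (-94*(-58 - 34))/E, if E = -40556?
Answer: -2162/10139 ≈ -0.21324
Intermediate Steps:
(-94*(-58 - 34))/E = -94*(-58 - 34)/(-40556) = -94*(-92)*(-1/40556) = 8648*(-1/40556) = -2162/10139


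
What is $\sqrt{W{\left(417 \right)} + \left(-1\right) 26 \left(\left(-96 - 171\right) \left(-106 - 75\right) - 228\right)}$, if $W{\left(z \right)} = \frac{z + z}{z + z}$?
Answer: $i \sqrt{1250573} \approx 1118.3 i$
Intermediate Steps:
$W{\left(z \right)} = 1$ ($W{\left(z \right)} = \frac{2 z}{2 z} = 2 z \frac{1}{2 z} = 1$)
$\sqrt{W{\left(417 \right)} + \left(-1\right) 26 \left(\left(-96 - 171\right) \left(-106 - 75\right) - 228\right)} = \sqrt{1 + \left(-1\right) 26 \left(\left(-96 - 171\right) \left(-106 - 75\right) - 228\right)} = \sqrt{1 - 26 \left(\left(-267\right) \left(-181\right) - 228\right)} = \sqrt{1 - 26 \left(48327 - 228\right)} = \sqrt{1 - 1250574} = \sqrt{-1250573} = i \sqrt{1250573}$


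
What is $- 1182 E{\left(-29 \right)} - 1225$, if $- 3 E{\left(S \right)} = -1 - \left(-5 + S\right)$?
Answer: $11777$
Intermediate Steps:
$E{\left(S \right)} = - \frac{4}{3} + \frac{S}{3}$ ($E{\left(S \right)} = - \frac{-1 - \left(-5 + S\right)}{3} = - \frac{4 - S}{3} = - \frac{4}{3} + \frac{S}{3}$)
$- 1182 E{\left(-29 \right)} - 1225 = - 1182 \left(- \frac{4}{3} + \frac{1}{3} \left(-29\right)\right) - 1225 = - 1182 \left(- \frac{4}{3} - \frac{29}{3}\right) - 1225 = \left(-1182\right) \left(-11\right) - 1225 = 13002 - 1225 = 11777$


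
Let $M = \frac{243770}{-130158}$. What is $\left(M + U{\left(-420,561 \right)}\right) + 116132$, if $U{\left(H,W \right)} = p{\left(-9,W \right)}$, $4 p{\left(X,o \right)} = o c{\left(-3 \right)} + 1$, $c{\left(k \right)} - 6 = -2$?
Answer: $\frac{30376632527}{260316} \approx 1.1669 \cdot 10^{5}$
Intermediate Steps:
$c{\left(k \right)} = 4$ ($c{\left(k \right)} = 6 - 2 = 4$)
$M = - \frac{121885}{65079}$ ($M = 243770 \left(- \frac{1}{130158}\right) = - \frac{121885}{65079} \approx -1.8729$)
$p{\left(X,o \right)} = \frac{1}{4} + o$ ($p{\left(X,o \right)} = \frac{o 4 + 1}{4} = \frac{4 o + 1}{4} = \frac{1 + 4 o}{4} = \frac{1}{4} + o$)
$U{\left(H,W \right)} = \frac{1}{4} + W$
$\left(M + U{\left(-420,561 \right)}\right) + 116132 = \left(- \frac{121885}{65079} + \left(\frac{1}{4} + 561\right)\right) + 116132 = \left(- \frac{121885}{65079} + \frac{2245}{4}\right) + 116132 = \frac{145614815}{260316} + 116132 = \frac{30376632527}{260316}$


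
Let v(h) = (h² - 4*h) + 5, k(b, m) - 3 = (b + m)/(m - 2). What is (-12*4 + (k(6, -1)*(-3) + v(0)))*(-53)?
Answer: 2491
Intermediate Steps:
k(b, m) = 3 + (b + m)/(-2 + m) (k(b, m) = 3 + (b + m)/(m - 2) = 3 + (b + m)/(-2 + m))
v(h) = 5 + h² - 4*h
(-12*4 + (k(6, -1)*(-3) + v(0)))*(-53) = (-12*4 + (((-6 + 6 + 4*(-1))/(-2 - 1))*(-3) + (5 + 0² - 4*0)))*(-53) = (-48 + (((-6 + 6 - 4)/(-3))*(-3) + (5 + 0 + 0)))*(-53) = (-48 + (-⅓*(-4)*(-3) + 5))*(-53) = (-48 + ((4/3)*(-3) + 5))*(-53) = (-48 + (-4 + 5))*(-53) = (-48 + 1)*(-53) = -47*(-53) = 2491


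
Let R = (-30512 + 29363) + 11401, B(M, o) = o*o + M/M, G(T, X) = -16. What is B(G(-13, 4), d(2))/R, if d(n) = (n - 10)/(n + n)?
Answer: 5/10252 ≈ 0.00048771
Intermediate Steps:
d(n) = (-10 + n)/(2*n) (d(n) = (-10 + n)/((2*n)) = (-10 + n)*(1/(2*n)) = (-10 + n)/(2*n))
B(M, o) = 1 + o² (B(M, o) = o² + 1 = 1 + o²)
R = 10252 (R = -1149 + 11401 = 10252)
B(G(-13, 4), d(2))/R = (1 + ((½)*(-10 + 2)/2)²)/10252 = (1 + ((½)*(½)*(-8))²)*(1/10252) = (1 + (-2)²)*(1/10252) = (1 + 4)*(1/10252) = 5*(1/10252) = 5/10252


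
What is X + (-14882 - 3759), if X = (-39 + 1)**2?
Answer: -17197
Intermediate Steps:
X = 1444 (X = (-38)**2 = 1444)
X + (-14882 - 3759) = 1444 + (-14882 - 3759) = 1444 - 18641 = -17197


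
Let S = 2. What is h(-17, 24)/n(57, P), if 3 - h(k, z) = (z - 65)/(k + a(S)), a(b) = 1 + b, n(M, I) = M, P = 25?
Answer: 1/798 ≈ 0.0012531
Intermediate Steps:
h(k, z) = 3 - (-65 + z)/(3 + k) (h(k, z) = 3 - (z - 65)/(k + (1 + 2)) = 3 - (-65 + z)/(k + 3) = 3 - (-65 + z)/(3 + k))
h(-17, 24)/n(57, P) = ((74 - 1*24 + 3*(-17))/(3 - 17))/57 = ((74 - 24 - 51)/(-14))*(1/57) = -1/14*(-1)*(1/57) = (1/14)*(1/57) = 1/798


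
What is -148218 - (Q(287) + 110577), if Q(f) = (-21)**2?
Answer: -259236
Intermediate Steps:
Q(f) = 441
-148218 - (Q(287) + 110577) = -148218 - (441 + 110577) = -148218 - 1*111018 = -148218 - 111018 = -259236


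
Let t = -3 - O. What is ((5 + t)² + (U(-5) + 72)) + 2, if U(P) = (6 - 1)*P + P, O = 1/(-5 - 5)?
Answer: 4841/100 ≈ 48.410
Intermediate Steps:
O = -⅒ (O = 1/(-10) = -⅒ ≈ -0.10000)
t = -29/10 (t = -3 - 1*(-⅒) = -3 + ⅒ = -29/10 ≈ -2.9000)
U(P) = 6*P (U(P) = 5*P + P = 6*P)
((5 + t)² + (U(-5) + 72)) + 2 = ((5 - 29/10)² + (6*(-5) + 72)) + 2 = ((21/10)² + (-30 + 72)) + 2 = (441/100 + 42) + 2 = 4641/100 + 2 = 4841/100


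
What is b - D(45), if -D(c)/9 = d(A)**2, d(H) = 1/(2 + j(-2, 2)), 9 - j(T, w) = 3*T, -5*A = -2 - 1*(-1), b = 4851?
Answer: 1401948/289 ≈ 4851.0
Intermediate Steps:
A = 1/5 (A = -(-2 - 1*(-1))/5 = -(-2 + 1)/5 = -1/5*(-1) = 1/5 ≈ 0.20000)
j(T, w) = 9 - 3*T
d(H) = 1/17 (d(H) = 1/(2 + (9 - 3*(-2))) = 1/(2 + (9 + 6)) = 1/(2 + 15) = 1/17)
D(c) = -9/289 (D(c) = -9*(1/17)**2 = -9*1/289 = -9/289)
b - D(45) = 4851 - 1*(-9/289) = 4851 + 9/289 = 1401948/289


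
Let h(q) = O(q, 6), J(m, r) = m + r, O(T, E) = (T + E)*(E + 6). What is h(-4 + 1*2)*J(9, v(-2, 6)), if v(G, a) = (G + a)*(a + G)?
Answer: 1200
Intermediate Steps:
O(T, E) = (6 + E)*(E + T) (O(T, E) = (E + T)*(6 + E) = (6 + E)*(E + T))
v(G, a) = (G + a)² (v(G, a) = (G + a)*(G + a) = (G + a)²)
h(q) = 72 + 12*q (h(q) = 6² + 6*6 + 6*q + 6*q = 36 + 36 + 6*q + 6*q = 72 + 12*q)
h(-4 + 1*2)*J(9, v(-2, 6)) = (72 + 12*(-4 + 1*2))*(9 + (-2 + 6)²) = (72 + 12*(-4 + 2))*(9 + 4²) = (72 + 12*(-2))*(9 + 16) = (72 - 24)*25 = 48*25 = 1200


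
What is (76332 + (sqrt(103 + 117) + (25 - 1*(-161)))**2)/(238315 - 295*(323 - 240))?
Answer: 55574/106915 + 372*sqrt(55)/106915 ≈ 0.54560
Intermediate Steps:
(76332 + (sqrt(103 + 117) + (25 - 1*(-161)))**2)/(238315 - 295*(323 - 240)) = (76332 + (sqrt(220) + (25 + 161))**2)/(238315 - 295*83) = (76332 + (2*sqrt(55) + 186)**2)/(238315 - 24485) = (76332 + (186 + 2*sqrt(55))**2)/213830 = (76332 + (186 + 2*sqrt(55))**2)*(1/213830) = 38166/106915 + (186 + 2*sqrt(55))**2/213830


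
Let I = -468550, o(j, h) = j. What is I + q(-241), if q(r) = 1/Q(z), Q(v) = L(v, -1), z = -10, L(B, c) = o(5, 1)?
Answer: -2342749/5 ≈ -4.6855e+5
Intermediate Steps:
L(B, c) = 5
Q(v) = 5
q(r) = ⅕ (q(r) = 1/5 = ⅕)
I + q(-241) = -468550 + ⅕ = -2342749/5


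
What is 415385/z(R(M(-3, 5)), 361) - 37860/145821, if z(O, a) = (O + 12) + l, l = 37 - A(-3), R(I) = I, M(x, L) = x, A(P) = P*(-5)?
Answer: 20190227475/1506817 ≈ 13399.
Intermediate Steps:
A(P) = -5*P
l = 22 (l = 37 - (-5)*(-3) = 37 - 1*15 = 37 - 15 = 22)
z(O, a) = 34 + O (z(O, a) = (O + 12) + 22 = (12 + O) + 22 = 34 + O)
415385/z(R(M(-3, 5)), 361) - 37860/145821 = 415385/(34 - 3) - 37860/145821 = 415385/31 - 37860*1/145821 = 415385*(1/31) - 12620/48607 = 415385/31 - 12620/48607 = 20190227475/1506817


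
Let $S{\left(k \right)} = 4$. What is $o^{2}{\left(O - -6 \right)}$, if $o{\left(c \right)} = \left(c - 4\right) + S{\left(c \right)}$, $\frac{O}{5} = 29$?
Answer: $22801$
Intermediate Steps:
$O = 145$ ($O = 5 \cdot 29 = 145$)
$o{\left(c \right)} = c$ ($o{\left(c \right)} = \left(c - 4\right) + 4 = \left(-4 + c\right) + 4 = c$)
$o^{2}{\left(O - -6 \right)} = \left(145 - -6\right)^{2} = \left(145 + 6\right)^{2} = 151^{2} = 22801$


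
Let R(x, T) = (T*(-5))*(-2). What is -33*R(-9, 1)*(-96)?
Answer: 31680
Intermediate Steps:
R(x, T) = 10*T (R(x, T) = -5*T*(-2) = 10*T)
-33*R(-9, 1)*(-96) = -330*(-96) = 31680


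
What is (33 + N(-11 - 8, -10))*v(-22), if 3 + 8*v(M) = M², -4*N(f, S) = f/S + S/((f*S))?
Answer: 11894649/6080 ≈ 1956.4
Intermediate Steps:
N(f, S) = -1/(4*f) - f/(4*S) (N(f, S) = -(f/S + S/((f*S)))/4 = -(f/S + S/((S*f)))/4 = -(f/S + S*(1/(S*f)))/4 = -(f/S + 1/f)/4 = -(1/f + f/S)/4 = -1/(4*f) - f/(4*S))
v(M) = -3/8 + M²/8
(33 + N(-11 - 8, -10))*v(-22) = (33 + (¼)*(-1*(-10) - (-11 - 8)²)/(-10*(-11 - 8)))*(-3/8 + (⅛)*(-22)²) = (33 + (¼)*(-⅒)*(10 - 1*(-19)²)/(-19))*(-3/8 + (⅛)*484) = (33 + (¼)*(-⅒)*(-1/19)*(10 - 1*361))*(-3/8 + 121/2) = (33 + (¼)*(-⅒)*(-1/19)*(10 - 361))*(481/8) = (33 + (¼)*(-⅒)*(-1/19)*(-351))*(481/8) = (33 - 351/760)*(481/8) = (24729/760)*(481/8) = 11894649/6080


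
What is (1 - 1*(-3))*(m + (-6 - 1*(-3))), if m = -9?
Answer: -48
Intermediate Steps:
(1 - 1*(-3))*(m + (-6 - 1*(-3))) = (1 - 1*(-3))*(-9 + (-6 - 1*(-3))) = (1 + 3)*(-9 + (-6 + 3)) = 4*(-9 - 3) = 4*(-12) = -48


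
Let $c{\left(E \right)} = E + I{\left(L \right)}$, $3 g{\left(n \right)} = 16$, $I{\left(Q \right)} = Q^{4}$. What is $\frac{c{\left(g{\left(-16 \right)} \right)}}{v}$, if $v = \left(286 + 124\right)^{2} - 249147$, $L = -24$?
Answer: $- \frac{995344}{243141} \approx -4.0937$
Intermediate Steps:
$g{\left(n \right)} = \frac{16}{3}$ ($g{\left(n \right)} = \frac{1}{3} \cdot 16 = \frac{16}{3}$)
$c{\left(E \right)} = 331776 + E$ ($c{\left(E \right)} = E + \left(-24\right)^{4} = E + 331776 = 331776 + E$)
$v = -81047$ ($v = 410^{2} - 249147 = 168100 - 249147 = -81047$)
$\frac{c{\left(g{\left(-16 \right)} \right)}}{v} = \frac{331776 + \frac{16}{3}}{-81047} = \frac{995344}{3} \left(- \frac{1}{81047}\right) = - \frac{995344}{243141}$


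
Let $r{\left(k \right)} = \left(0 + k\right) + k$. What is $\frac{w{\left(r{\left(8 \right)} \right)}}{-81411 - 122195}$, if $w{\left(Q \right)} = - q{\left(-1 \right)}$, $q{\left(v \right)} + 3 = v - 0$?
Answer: $- \frac{2}{101803} \approx -1.9646 \cdot 10^{-5}$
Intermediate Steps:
$r{\left(k \right)} = 2 k$ ($r{\left(k \right)} = k + k = 2 k$)
$q{\left(v \right)} = -3 + v$ ($q{\left(v \right)} = -3 + \left(v - 0\right) = -3 + \left(v + 0\right) = -3 + v$)
$w{\left(Q \right)} = 4$ ($w{\left(Q \right)} = - (-3 - 1) = \left(-1\right) \left(-4\right) = 4$)
$\frac{w{\left(r{\left(8 \right)} \right)}}{-81411 - 122195} = \frac{4}{-81411 - 122195} = \frac{4}{-203606} = 4 \left(- \frac{1}{203606}\right) = - \frac{2}{101803}$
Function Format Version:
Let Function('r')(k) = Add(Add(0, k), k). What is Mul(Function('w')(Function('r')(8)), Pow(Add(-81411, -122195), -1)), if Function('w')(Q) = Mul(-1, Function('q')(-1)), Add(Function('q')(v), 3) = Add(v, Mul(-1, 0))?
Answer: Rational(-2, 101803) ≈ -1.9646e-5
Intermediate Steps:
Function('r')(k) = Mul(2, k) (Function('r')(k) = Add(k, k) = Mul(2, k))
Function('q')(v) = Add(-3, v) (Function('q')(v) = Add(-3, Add(v, Mul(-1, 0))) = Add(-3, Add(v, 0)) = Add(-3, v))
Function('w')(Q) = 4 (Function('w')(Q) = Mul(-1, Add(-3, -1)) = Mul(-1, -4) = 4)
Mul(Function('w')(Function('r')(8)), Pow(Add(-81411, -122195), -1)) = Mul(4, Pow(Add(-81411, -122195), -1)) = Mul(4, Pow(-203606, -1)) = Mul(4, Rational(-1, 203606)) = Rational(-2, 101803)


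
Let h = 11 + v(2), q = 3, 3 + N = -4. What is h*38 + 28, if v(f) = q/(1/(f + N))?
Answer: -124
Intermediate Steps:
N = -7 (N = -3 - 4 = -7)
v(f) = -21 + 3*f (v(f) = 3/(1/(f - 7)) = 3/(1/(-7 + f)) = 3*(-7 + f) = -21 + 3*f)
h = -4 (h = 11 + (-21 + 3*2) = 11 + (-21 + 6) = 11 - 15 = -4)
h*38 + 28 = -4*38 + 28 = -152 + 28 = -124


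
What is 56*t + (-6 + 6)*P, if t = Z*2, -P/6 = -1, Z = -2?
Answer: -224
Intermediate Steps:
P = 6 (P = -6*(-1) = 6)
t = -4 (t = -2*2 = -4)
56*t + (-6 + 6)*P = 56*(-4) + (-6 + 6)*6 = -224 + 0*6 = -224 + 0 = -224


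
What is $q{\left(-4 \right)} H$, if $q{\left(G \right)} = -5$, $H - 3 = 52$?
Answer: $-275$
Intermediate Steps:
$H = 55$ ($H = 3 + 52 = 55$)
$q{\left(-4 \right)} H = \left(-5\right) 55 = -275$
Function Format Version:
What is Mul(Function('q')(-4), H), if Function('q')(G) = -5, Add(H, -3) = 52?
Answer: -275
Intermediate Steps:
H = 55 (H = Add(3, 52) = 55)
Mul(Function('q')(-4), H) = Mul(-5, 55) = -275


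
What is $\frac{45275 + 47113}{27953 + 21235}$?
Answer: $\frac{7699}{4099} \approx 1.8783$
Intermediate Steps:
$\frac{45275 + 47113}{27953 + 21235} = \frac{92388}{49188} = 92388 \cdot \frac{1}{49188} = \frac{7699}{4099}$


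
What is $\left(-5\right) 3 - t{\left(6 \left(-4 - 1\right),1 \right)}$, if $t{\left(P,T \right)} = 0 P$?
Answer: $-15$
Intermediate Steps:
$t{\left(P,T \right)} = 0$
$\left(-5\right) 3 - t{\left(6 \left(-4 - 1\right),1 \right)} = \left(-5\right) 3 - 0 = -15 + 0 = -15$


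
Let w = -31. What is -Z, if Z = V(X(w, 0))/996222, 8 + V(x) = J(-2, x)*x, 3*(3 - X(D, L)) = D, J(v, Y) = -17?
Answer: 352/1494333 ≈ 0.00023556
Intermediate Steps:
X(D, L) = 3 - D/3
V(x) = -8 - 17*x
Z = -352/1494333 (Z = (-8 - 17*(3 - 1/3*(-31)))/996222 = (-8 - 17*(3 + 31/3))*(1/996222) = (-8 - 17*40/3)*(1/996222) = (-8 - 680/3)*(1/996222) = -704/3*1/996222 = -352/1494333 ≈ -0.00023556)
-Z = -1*(-352/1494333) = 352/1494333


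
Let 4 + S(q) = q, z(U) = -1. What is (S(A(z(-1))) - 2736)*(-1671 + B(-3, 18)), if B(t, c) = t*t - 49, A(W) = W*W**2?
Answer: 4689851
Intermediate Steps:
A(W) = W**3
B(t, c) = -49 + t**2 (B(t, c) = t**2 - 49 = -49 + t**2)
S(q) = -4 + q
(S(A(z(-1))) - 2736)*(-1671 + B(-3, 18)) = ((-4 + (-1)**3) - 2736)*(-1671 + (-49 + (-3)**2)) = ((-4 - 1) - 2736)*(-1671 + (-49 + 9)) = (-5 - 2736)*(-1671 - 40) = -2741*(-1711) = 4689851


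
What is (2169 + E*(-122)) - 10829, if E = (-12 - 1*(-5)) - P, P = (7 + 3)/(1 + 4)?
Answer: -7562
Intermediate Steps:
P = 2 (P = 10/5 = 10*(1/5) = 2)
E = -9 (E = (-12 - 1*(-5)) - 1*2 = (-12 + 5) - 2 = -7 - 2 = -9)
(2169 + E*(-122)) - 10829 = (2169 - 9*(-122)) - 10829 = (2169 + 1098) - 10829 = 3267 - 10829 = -7562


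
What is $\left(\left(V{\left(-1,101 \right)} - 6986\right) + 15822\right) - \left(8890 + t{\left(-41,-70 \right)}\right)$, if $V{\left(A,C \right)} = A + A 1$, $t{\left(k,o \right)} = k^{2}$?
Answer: $-1737$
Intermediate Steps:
$V{\left(A,C \right)} = 2 A$ ($V{\left(A,C \right)} = A + A = 2 A$)
$\left(\left(V{\left(-1,101 \right)} - 6986\right) + 15822\right) - \left(8890 + t{\left(-41,-70 \right)}\right) = \left(\left(2 \left(-1\right) - 6986\right) + 15822\right) - 10571 = \left(\left(-2 - 6986\right) + 15822\right) - 10571 = \left(-6988 + 15822\right) - 10571 = 8834 - 10571 = -1737$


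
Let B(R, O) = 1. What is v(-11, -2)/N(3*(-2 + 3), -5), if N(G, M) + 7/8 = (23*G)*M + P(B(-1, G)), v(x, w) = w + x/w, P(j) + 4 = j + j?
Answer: -28/2783 ≈ -0.010061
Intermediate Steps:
P(j) = -4 + 2*j (P(j) = -4 + (j + j) = -4 + 2*j)
N(G, M) = -23/8 + 23*G*M (N(G, M) = -7/8 + ((23*G)*M + (-4 + 2*1)) = -7/8 + (23*G*M + (-4 + 2)) = -7/8 + (23*G*M - 2) = -7/8 + (-2 + 23*G*M) = -23/8 + 23*G*M)
v(-11, -2)/N(3*(-2 + 3), -5) = (-2 - 11/(-2))/(-23/8 + 23*(3*(-2 + 3))*(-5)) = (-2 - 11*(-½))/(-23/8 + 23*(3*1)*(-5)) = (-2 + 11/2)/(-23/8 + 23*3*(-5)) = 7/(2*(-23/8 - 345)) = 7/(2*(-2783/8)) = (7/2)*(-8/2783) = -28/2783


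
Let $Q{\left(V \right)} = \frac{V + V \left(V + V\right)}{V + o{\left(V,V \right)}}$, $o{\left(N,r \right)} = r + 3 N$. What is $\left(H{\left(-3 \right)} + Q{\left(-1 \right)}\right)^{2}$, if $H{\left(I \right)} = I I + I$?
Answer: $\frac{841}{25} \approx 33.64$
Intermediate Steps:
$Q{\left(V \right)} = \frac{V + 2 V^{2}}{5 V}$ ($Q{\left(V \right)} = \frac{V + V \left(V + V\right)}{V + \left(V + 3 V\right)} = \frac{V + V 2 V}{V + 4 V} = \frac{V + 2 V^{2}}{5 V}$)
$H{\left(I \right)} = I + I^{2}$ ($H{\left(I \right)} = I^{2} + I = I + I^{2}$)
$\left(H{\left(-3 \right)} + Q{\left(-1 \right)}\right)^{2} = \left(- 3 \left(1 - 3\right) + \left(\frac{1}{5} + \frac{2}{5} \left(-1\right)\right)\right)^{2} = \left(\left(-3\right) \left(-2\right) + \left(\frac{1}{5} - \frac{2}{5}\right)\right)^{2} = \left(6 - \frac{1}{5}\right)^{2} = \left(\frac{29}{5}\right)^{2} = \frac{841}{25}$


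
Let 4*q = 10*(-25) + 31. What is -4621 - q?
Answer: -18265/4 ≈ -4566.3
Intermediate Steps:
q = -219/4 (q = (10*(-25) + 31)/4 = (-250 + 31)/4 = (¼)*(-219) = -219/4 ≈ -54.750)
-4621 - q = -4621 - 1*(-219/4) = -4621 + 219/4 = -18265/4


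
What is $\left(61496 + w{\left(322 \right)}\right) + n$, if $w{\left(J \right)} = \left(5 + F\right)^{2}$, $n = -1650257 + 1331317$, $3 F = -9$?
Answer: $-257440$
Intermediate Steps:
$F = -3$ ($F = \frac{1}{3} \left(-9\right) = -3$)
$n = -318940$
$w{\left(J \right)} = 4$ ($w{\left(J \right)} = \left(5 - 3\right)^{2} = 2^{2} = 4$)
$\left(61496 + w{\left(322 \right)}\right) + n = \left(61496 + 4\right) - 318940 = 61500 - 318940 = -257440$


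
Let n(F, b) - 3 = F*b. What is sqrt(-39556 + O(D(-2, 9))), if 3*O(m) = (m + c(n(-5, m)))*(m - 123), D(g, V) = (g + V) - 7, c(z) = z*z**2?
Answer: I*sqrt(40663) ≈ 201.65*I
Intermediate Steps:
n(F, b) = 3 + F*b
c(z) = z**3
D(g, V) = -7 + V + g (D(g, V) = (V + g) - 7 = -7 + V + g)
O(m) = (-123 + m)*(m + (3 - 5*m)**3)/3 (O(m) = ((m + (3 - 5*m)**3)*(m - 123))/3 = ((m + (3 - 5*m)**3)*(-123 + m))/3 = ((-123 + m)*(m + (3 - 5*m)**3))/3 = (-123 + m)*(m + (3 - 5*m)**3)/3)
sqrt(-39556 + O(D(-2, 9))) = sqrt(-39556 + (-1107 + 5200*(-7 + 9 - 2)**3 + 5503*(-7 + 9 - 2) - 27809*(-7 + 9 - 2)**2/3 - 125*(-7 + 9 - 2)**4/3)) = sqrt(-39556 + (-1107 + 5200*0**3 + 5503*0 - 27809/3*0**2 - 125/3*0**4)) = sqrt(-39556 + (-1107 + 5200*0 + 0 - 27809/3*0 - 125/3*0)) = sqrt(-39556 + (-1107 + 0 + 0 + 0 + 0)) = sqrt(-39556 - 1107) = sqrt(-40663) = I*sqrt(40663)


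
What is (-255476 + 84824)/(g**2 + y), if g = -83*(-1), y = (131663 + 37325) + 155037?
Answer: -85326/165457 ≈ -0.51570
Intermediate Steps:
y = 324025 (y = 168988 + 155037 = 324025)
g = 83
(-255476 + 84824)/(g**2 + y) = (-255476 + 84824)/(83**2 + 324025) = -170652/(6889 + 324025) = -170652/330914 = -170652*1/330914 = -85326/165457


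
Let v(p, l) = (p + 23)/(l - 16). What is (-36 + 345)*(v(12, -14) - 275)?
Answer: -170671/2 ≈ -85336.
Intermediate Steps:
v(p, l) = (23 + p)/(-16 + l)
(-36 + 345)*(v(12, -14) - 275) = (-36 + 345)*((23 + 12)/(-16 - 14) - 275) = 309*(35/(-30) - 275) = 309*(-1/30*35 - 275) = 309*(-7/6 - 275) = 309*(-1657/6) = -170671/2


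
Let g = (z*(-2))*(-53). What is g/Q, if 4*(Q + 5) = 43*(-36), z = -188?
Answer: 2491/49 ≈ 50.837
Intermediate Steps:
g = -19928 (g = -188*(-2)*(-53) = 376*(-53) = -19928)
Q = -392 (Q = -5 + (43*(-36))/4 = -5 + (1/4)*(-1548) = -5 - 387 = -392)
g/Q = -19928/(-392) = -19928*(-1/392) = 2491/49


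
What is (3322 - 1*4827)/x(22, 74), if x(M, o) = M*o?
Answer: -1505/1628 ≈ -0.92445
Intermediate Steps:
(3322 - 1*4827)/x(22, 74) = (3322 - 1*4827)/((22*74)) = (3322 - 4827)/1628 = -1505*1/1628 = -1505/1628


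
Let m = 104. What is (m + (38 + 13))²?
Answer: 24025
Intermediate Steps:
(m + (38 + 13))² = (104 + (38 + 13))² = (104 + 51)² = 155² = 24025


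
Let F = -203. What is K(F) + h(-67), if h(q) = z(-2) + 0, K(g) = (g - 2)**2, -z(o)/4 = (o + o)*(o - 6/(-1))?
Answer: 42089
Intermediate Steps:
z(o) = -8*o*(6 + o) (z(o) = -4*(o + o)*(o - 6/(-1)) = -4*2*o*(o - 6*(-1)) = -4*2*o*(o + 6) = -4*2*o*(6 + o) = -8*o*(6 + o))
K(g) = (-2 + g)**2
h(q) = 64 (h(q) = -8*(-2)*(6 - 2) + 0 = -8*(-2)*4 + 0 = 64 + 0 = 64)
K(F) + h(-67) = (-2 - 203)**2 + 64 = (-205)**2 + 64 = 42025 + 64 = 42089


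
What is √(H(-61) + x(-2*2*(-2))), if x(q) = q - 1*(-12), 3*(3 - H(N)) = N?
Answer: √390/3 ≈ 6.5828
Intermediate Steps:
H(N) = 3 - N/3
x(q) = 12 + q (x(q) = q + 12 = 12 + q)
√(H(-61) + x(-2*2*(-2))) = √((3 - ⅓*(-61)) + (12 - 2*2*(-2))) = √((3 + 61/3) + (12 - 4*(-2))) = √(70/3 + (12 + 8)) = √(70/3 + 20) = √(130/3) = √390/3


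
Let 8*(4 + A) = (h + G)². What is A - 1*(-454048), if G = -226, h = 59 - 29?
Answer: 458846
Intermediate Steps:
h = 30
A = 4798 (A = -4 + (30 - 226)²/8 = -4 + (⅛)*(-196)² = -4 + (⅛)*38416 = -4 + 4802 = 4798)
A - 1*(-454048) = 4798 - 1*(-454048) = 4798 + 454048 = 458846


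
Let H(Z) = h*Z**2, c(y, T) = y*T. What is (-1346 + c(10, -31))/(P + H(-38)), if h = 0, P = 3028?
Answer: -414/757 ≈ -0.54690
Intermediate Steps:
c(y, T) = T*y
H(Z) = 0 (H(Z) = 0*Z**2 = 0)
(-1346 + c(10, -31))/(P + H(-38)) = (-1346 - 31*10)/(3028 + 0) = (-1346 - 310)/3028 = -1656*1/3028 = -414/757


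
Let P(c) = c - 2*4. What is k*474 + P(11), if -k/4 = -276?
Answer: 523299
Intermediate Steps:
k = 1104 (k = -4*(-276) = 1104)
P(c) = -8 + c (P(c) = c - 8 = -8 + c)
k*474 + P(11) = 1104*474 + (-8 + 11) = 523296 + 3 = 523299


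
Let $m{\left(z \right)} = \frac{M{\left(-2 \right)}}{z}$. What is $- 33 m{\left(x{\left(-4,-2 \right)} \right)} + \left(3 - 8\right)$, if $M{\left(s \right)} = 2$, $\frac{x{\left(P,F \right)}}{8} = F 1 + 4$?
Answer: $- \frac{73}{8} \approx -9.125$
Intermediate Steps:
$x{\left(P,F \right)} = 32 + 8 F$ ($x{\left(P,F \right)} = 8 \left(F 1 + 4\right) = 8 \left(F + 4\right) = 8 \left(4 + F\right) = 32 + 8 F$)
$m{\left(z \right)} = \frac{2}{z}$
$- 33 m{\left(x{\left(-4,-2 \right)} \right)} + \left(3 - 8\right) = - 33 \frac{2}{32 + 8 \left(-2\right)} + \left(3 - 8\right) = - 33 \frac{2}{32 - 16} + \left(3 - 8\right) = - 33 \cdot \frac{2}{16} - 5 = - 33 \cdot 2 \cdot \frac{1}{16} - 5 = \left(-33\right) \frac{1}{8} - 5 = - \frac{33}{8} - 5 = - \frac{73}{8}$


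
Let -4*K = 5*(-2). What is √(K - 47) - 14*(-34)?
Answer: 476 + I*√178/2 ≈ 476.0 + 6.6708*I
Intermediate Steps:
K = 5/2 (K = -5*(-2)/4 = -¼*(-10) = 5/2 ≈ 2.5000)
√(K - 47) - 14*(-34) = √(5/2 - 47) - 14*(-34) = √(-89/2) + 476 = I*√178/2 + 476 = 476 + I*√178/2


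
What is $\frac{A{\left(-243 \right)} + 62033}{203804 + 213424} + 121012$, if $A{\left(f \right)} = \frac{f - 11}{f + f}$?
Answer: $\frac{6134493297497}{50693202} \approx 1.2101 \cdot 10^{5}$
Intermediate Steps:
$A{\left(f \right)} = \frac{-11 + f}{2 f}$
$\frac{A{\left(-243 \right)} + 62033}{203804 + 213424} + 121012 = \frac{\frac{-11 - 243}{2 \left(-243\right)} + 62033}{203804 + 213424} + 121012 = \frac{\frac{1}{2} \left(- \frac{1}{243}\right) \left(-254\right) + 62033}{417228} + 121012 = \left(\frac{127}{243} + 62033\right) \frac{1}{417228} + 121012 = \frac{15074146}{243} \cdot \frac{1}{417228} + 121012 = \frac{7537073}{50693202} + 121012 = \frac{6134493297497}{50693202}$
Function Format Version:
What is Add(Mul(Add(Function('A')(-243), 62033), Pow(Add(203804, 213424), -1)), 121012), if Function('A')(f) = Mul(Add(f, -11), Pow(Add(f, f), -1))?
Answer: Rational(6134493297497, 50693202) ≈ 1.2101e+5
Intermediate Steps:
Function('A')(f) = Mul(Rational(1, 2), Pow(f, -1), Add(-11, f)) (Function('A')(f) = Mul(Add(-11, f), Pow(Mul(2, f), -1)) = Mul(Add(-11, f), Mul(Rational(1, 2), Pow(f, -1))) = Mul(Rational(1, 2), Pow(f, -1), Add(-11, f)))
Add(Mul(Add(Function('A')(-243), 62033), Pow(Add(203804, 213424), -1)), 121012) = Add(Mul(Add(Mul(Rational(1, 2), Pow(-243, -1), Add(-11, -243)), 62033), Pow(Add(203804, 213424), -1)), 121012) = Add(Mul(Add(Mul(Rational(1, 2), Rational(-1, 243), -254), 62033), Pow(417228, -1)), 121012) = Add(Mul(Add(Rational(127, 243), 62033), Rational(1, 417228)), 121012) = Add(Mul(Rational(15074146, 243), Rational(1, 417228)), 121012) = Add(Rational(7537073, 50693202), 121012) = Rational(6134493297497, 50693202)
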